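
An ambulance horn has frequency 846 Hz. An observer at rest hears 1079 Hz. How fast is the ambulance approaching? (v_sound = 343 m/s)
v_s = v·(1 − f/f_obs) = 74.07 m/s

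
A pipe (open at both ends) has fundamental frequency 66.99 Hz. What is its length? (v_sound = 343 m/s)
L = v/(2f₁) = 2.56 m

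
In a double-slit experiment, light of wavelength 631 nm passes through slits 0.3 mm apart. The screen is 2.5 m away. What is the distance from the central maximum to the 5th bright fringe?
y = mλL/d = 26.29 mm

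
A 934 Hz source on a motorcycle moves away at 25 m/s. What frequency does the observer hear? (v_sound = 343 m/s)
f_obs = f·v/(v + v_s) = 870.5 Hz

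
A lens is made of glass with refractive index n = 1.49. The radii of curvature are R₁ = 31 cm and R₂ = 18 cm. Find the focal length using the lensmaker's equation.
1/f = (n − 1)(1/R₁ − 1/R₂) → f = -87.6 cm (diverging lens)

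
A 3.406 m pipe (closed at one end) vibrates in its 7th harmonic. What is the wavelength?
λₙ = 4L/n = 1.946 m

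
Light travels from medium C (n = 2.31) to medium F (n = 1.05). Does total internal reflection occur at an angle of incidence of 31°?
θc = arcsin(n₂/n₁) = 27.04°; 31° > θc, so yes — total internal reflection.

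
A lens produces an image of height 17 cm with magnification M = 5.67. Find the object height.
ho = |hi|/|M| = 2.998 cm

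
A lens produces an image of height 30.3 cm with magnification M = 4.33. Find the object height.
ho = |hi|/|M| = 6.998 cm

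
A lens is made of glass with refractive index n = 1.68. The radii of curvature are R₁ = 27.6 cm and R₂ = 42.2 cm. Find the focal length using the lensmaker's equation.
1/f = (n − 1)(1/R₁ − 1/R₂) → f = 117.3 cm (converging lens)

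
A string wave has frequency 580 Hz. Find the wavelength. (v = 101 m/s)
λ = v/f = 0.1741 m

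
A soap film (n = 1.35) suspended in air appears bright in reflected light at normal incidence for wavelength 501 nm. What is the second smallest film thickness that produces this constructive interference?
2nt = (m − ½)λ with m = 2 → t = (m − ½)λ/(2n) = 278.3 nm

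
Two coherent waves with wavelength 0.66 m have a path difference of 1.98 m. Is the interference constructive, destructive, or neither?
constructive — path difference = 3λ, a whole number of wavelengths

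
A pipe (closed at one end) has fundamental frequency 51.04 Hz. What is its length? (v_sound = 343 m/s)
L = v/(4f₁) = 1.68 m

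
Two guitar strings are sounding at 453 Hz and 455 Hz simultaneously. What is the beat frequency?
2 Hz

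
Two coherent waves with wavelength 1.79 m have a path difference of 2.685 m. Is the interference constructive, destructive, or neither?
destructive — path difference = 1.5λ, an odd multiple of λ/2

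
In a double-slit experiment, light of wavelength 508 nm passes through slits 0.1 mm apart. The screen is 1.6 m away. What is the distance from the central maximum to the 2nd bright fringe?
y = mλL/d = 16.26 mm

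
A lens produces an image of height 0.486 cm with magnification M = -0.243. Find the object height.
ho = |hi|/|M| = 2 cm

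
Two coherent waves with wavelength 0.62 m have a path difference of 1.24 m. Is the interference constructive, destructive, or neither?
constructive — path difference = 2λ, a whole number of wavelengths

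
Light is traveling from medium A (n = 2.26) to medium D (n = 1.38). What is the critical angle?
θc = arcsin(n₂/n₁) = 37.63°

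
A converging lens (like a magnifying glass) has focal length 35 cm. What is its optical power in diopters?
P = 1/f = 2.857 D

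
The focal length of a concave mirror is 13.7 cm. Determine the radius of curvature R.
R = 2|f| = 27.4 cm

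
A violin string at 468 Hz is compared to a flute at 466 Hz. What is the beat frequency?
2 Hz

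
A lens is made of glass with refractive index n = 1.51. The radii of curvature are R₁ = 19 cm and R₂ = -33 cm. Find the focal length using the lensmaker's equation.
1/f = (n − 1)(1/R₁ − 1/R₂) → f = 23.64 cm (converging lens)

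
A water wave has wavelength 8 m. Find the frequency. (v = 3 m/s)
f = v/λ = 0.375 Hz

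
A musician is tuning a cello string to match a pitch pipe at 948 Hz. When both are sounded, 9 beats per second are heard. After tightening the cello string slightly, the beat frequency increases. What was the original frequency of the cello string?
957 Hz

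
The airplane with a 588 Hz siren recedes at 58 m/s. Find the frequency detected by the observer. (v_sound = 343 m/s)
f_obs = f·v/(v + v_s) = 503 Hz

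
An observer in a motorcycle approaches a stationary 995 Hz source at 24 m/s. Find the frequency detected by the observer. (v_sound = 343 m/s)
f_obs = f·(v + v_o)/v = 1065 Hz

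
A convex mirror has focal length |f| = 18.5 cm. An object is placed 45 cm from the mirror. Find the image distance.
f = −18.5 cm (convex); 1/di = 1/f − 1/do → di = -13.11 cm (virtual image, behind mirror)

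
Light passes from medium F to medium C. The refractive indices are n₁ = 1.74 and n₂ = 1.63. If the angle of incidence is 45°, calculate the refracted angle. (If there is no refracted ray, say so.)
sin θ₂ = (n₁/n₂)·sin θ₁ = 0.7548 → θ₂ = 49.01°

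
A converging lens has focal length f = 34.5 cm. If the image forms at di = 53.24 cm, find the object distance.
1/do = 1/f − 1/di → do = 98.01 cm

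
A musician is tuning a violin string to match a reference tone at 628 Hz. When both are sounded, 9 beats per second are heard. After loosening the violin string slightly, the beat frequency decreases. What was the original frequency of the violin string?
637 Hz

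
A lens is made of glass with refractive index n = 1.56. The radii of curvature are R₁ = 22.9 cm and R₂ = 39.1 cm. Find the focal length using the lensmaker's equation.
1/f = (n − 1)(1/R₁ − 1/R₂) → f = 98.7 cm (converging lens)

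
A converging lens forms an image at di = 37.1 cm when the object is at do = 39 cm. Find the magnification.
M = −di/do = -0.9513 (inverted image)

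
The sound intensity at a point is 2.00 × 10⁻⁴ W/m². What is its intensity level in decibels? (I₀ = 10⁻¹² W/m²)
β = 10·log₁₀(I/I₀) = 83.01 dB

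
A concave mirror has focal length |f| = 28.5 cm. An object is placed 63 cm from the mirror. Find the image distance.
f = +28.5 cm (concave); 1/di = 1/f − 1/do → di = 52.04 cm (real image, in front of mirror)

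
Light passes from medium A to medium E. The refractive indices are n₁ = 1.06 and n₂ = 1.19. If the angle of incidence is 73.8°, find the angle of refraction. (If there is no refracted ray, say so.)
sin θ₂ = (n₁/n₂)·sin θ₁ = 0.8554 → θ₂ = 58.8°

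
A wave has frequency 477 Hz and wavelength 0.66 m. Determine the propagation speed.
v = fλ = 314.8 m/s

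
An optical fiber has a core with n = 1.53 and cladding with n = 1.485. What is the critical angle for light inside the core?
θc = arcsin(n_cladding/n_core) = 76.07°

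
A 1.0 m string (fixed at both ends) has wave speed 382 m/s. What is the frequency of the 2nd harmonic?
fₙ = nv/(2L) = 382 Hz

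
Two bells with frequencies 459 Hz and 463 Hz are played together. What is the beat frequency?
4 Hz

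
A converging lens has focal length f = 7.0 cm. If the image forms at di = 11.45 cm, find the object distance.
1/do = 1/f − 1/di → do = 18.01 cm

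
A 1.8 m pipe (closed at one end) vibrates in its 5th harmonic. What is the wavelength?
λₙ = 4L/n = 1.44 m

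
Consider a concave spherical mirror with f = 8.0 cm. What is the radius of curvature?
R = 2|f| = 16 cm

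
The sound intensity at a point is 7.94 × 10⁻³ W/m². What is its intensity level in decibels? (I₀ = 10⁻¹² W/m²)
β = 10·log₁₀(I/I₀) = 99 dB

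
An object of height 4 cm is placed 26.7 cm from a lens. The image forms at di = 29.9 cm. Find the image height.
hi = (-di/do) × ho = -4.479 cm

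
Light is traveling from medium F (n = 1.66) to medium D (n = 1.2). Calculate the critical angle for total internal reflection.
θc = arcsin(n₂/n₁) = 46.29°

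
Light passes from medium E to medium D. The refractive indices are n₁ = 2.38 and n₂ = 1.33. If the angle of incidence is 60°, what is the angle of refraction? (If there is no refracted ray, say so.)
sin θ₂ = (n₁/n₂)·sin θ₁ = 1.55 > 1, so there is no refracted ray — the light undergoes total internal reflection.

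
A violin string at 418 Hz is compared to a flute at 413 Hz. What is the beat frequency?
5 Hz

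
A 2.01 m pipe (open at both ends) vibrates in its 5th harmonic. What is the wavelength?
λₙ = 2L/n = 0.804 m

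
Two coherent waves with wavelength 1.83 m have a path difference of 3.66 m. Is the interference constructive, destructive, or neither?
constructive — path difference = 2λ, a whole number of wavelengths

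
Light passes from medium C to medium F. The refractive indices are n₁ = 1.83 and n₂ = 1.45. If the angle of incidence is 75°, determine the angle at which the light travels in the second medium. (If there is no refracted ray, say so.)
sin θ₂ = (n₁/n₂)·sin θ₁ = 1.219 > 1, so there is no refracted ray — the light undergoes total internal reflection.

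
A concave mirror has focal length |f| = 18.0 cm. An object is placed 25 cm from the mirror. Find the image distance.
f = +18.0 cm (concave); 1/di = 1/f − 1/do → di = 64.29 cm (real image, in front of mirror)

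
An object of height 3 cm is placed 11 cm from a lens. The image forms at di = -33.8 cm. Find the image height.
hi = (-di/do) × ho = 9.218 cm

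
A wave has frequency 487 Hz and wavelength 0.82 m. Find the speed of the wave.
v = fλ = 399.3 m/s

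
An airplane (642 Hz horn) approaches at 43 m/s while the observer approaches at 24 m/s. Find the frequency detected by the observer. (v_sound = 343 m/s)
f_obs = f·(v + v_o)/(v − v_s) = 785.4 Hz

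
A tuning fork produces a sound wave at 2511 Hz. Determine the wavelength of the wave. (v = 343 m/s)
λ = v/f = 0.1366 m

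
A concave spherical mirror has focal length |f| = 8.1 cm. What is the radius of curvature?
R = 2|f| = 16.2 cm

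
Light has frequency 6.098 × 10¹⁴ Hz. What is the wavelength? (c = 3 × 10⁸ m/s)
λ = c/f = 492 nm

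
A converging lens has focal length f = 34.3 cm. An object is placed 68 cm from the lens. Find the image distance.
1/di = 1/f − 1/do → di = 69.21 cm (real image)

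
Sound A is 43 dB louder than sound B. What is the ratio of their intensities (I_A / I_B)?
I_A/I_B = 10^(Δβ/10) = 19950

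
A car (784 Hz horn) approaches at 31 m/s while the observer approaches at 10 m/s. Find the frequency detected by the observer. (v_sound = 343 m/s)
f_obs = f·(v + v_o)/(v − v_s) = 887 Hz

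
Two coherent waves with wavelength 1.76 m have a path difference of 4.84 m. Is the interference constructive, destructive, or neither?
neither (partial) — path difference = 2.75λ, neither a whole number of wavelengths nor an odd multiple of λ/2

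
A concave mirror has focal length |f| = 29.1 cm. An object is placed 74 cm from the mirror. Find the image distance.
f = +29.1 cm (concave); 1/di = 1/f − 1/do → di = 47.96 cm (real image, in front of mirror)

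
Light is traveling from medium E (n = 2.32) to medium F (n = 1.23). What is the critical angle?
θc = arcsin(n₂/n₁) = 32.02°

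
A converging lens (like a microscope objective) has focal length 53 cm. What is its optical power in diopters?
P = 1/f = 1.887 D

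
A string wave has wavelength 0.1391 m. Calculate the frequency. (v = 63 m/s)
f = v/λ = 452.9 Hz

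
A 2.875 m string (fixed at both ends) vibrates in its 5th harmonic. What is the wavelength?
λₙ = 2L/n = 1.15 m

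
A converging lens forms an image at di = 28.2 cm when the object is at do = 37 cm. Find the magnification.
M = −di/do = -0.7622 (inverted image)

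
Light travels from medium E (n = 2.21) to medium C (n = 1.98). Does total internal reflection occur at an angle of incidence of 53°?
θc = arcsin(n₂/n₁) = 63.63°; 53° < θc, so no — the ray refracts.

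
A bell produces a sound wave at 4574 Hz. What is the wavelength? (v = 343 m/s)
λ = v/f = 0.07499 m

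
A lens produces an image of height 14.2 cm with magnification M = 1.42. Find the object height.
ho = |hi|/|M| = 10 cm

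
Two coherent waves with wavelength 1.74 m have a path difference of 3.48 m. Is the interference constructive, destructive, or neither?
constructive — path difference = 2λ, a whole number of wavelengths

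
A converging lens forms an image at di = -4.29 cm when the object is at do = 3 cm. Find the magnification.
M = −di/do = 1.43 (upright image)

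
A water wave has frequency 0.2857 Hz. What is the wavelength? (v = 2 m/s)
λ = v/f = 7 m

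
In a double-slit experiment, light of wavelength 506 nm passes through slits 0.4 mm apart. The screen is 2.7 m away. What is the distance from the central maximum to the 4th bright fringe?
y = mλL/d = 13.66 mm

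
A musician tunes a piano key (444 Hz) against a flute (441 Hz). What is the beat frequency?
3 Hz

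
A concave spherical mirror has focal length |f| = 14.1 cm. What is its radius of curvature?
R = 2|f| = 28.2 cm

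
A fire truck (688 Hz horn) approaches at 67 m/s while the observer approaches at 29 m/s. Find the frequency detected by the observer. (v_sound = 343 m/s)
f_obs = f·(v + v_o)/(v − v_s) = 927.3 Hz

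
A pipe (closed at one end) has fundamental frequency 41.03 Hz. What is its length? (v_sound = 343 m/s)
L = v/(4f₁) = 2.09 m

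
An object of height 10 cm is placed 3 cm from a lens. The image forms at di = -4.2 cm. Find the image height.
hi = (-di/do) × ho = 14 cm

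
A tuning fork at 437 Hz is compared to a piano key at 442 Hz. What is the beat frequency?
5 Hz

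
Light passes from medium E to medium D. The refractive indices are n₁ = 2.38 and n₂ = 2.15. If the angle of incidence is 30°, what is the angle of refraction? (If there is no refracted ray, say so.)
sin θ₂ = (n₁/n₂)·sin θ₁ = 0.5535 → θ₂ = 33.61°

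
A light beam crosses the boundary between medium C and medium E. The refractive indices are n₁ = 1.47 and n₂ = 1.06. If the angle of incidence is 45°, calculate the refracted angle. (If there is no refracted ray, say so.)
sin θ₂ = (n₁/n₂)·sin θ₁ = 0.9806 → θ₂ = 78.7°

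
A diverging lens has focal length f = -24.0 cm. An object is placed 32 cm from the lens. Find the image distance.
1/di = 1/f − 1/do → di = -13.71 cm (virtual image)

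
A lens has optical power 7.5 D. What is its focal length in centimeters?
f = 1/P = 13.33 cm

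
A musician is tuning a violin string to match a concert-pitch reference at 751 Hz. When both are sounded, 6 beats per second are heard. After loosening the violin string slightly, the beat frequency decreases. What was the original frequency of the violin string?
757 Hz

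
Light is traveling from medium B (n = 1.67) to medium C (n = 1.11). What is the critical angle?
θc = arcsin(n₂/n₁) = 41.66°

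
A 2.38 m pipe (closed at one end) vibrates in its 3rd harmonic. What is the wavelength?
λₙ = 4L/n = 3.173 m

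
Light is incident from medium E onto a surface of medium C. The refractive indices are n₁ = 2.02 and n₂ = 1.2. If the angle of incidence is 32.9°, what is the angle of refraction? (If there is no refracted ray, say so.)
sin θ₂ = (n₁/n₂)·sin θ₁ = 0.9143 → θ₂ = 66.11°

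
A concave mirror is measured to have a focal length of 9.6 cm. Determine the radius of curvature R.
R = 2|f| = 19.2 cm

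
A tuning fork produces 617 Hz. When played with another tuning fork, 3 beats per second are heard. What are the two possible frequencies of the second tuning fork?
f₂ = 617 ± 3 Hz → 620 Hz or 614 Hz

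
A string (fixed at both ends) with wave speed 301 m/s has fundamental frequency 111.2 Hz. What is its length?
L = v/(2f₁) = 1.353 m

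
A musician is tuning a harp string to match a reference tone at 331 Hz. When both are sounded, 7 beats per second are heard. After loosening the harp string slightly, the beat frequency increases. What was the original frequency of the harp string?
324 Hz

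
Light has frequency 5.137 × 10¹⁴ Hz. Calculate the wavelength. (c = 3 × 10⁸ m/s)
λ = c/f = 584 nm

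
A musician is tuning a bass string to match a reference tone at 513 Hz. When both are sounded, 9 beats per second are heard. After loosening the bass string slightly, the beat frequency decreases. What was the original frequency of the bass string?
522 Hz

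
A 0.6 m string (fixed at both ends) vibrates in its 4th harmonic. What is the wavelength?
λₙ = 2L/n = 0.3 m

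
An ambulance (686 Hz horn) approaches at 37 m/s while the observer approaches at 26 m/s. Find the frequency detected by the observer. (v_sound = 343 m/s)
f_obs = f·(v + v_o)/(v − v_s) = 827.2 Hz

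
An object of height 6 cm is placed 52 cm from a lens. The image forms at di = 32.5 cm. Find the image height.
hi = (-di/do) × ho = -3.75 cm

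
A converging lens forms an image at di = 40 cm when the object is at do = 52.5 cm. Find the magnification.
M = −di/do = -0.7619 (inverted image)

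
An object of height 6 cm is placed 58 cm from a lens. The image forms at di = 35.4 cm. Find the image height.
hi = (-di/do) × ho = -3.662 cm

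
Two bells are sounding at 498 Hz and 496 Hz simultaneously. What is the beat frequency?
2 Hz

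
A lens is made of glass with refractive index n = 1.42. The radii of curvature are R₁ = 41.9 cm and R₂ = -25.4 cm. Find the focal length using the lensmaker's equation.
1/f = (n − 1)(1/R₁ − 1/R₂) → f = 37.65 cm (converging lens)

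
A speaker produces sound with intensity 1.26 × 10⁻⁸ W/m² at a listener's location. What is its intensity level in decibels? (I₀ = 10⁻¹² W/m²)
β = 10·log₁₀(I/I₀) = 41 dB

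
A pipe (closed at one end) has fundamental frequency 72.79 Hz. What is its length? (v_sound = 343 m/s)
L = v/(4f₁) = 1.178 m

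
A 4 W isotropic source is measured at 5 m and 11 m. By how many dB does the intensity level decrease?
Δβ = 20·log₁₀(r₂/r₁) = 6.848 dB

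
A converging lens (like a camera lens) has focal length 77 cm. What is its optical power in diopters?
P = 1/f = 1.299 D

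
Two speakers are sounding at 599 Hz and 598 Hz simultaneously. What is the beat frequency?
1 Hz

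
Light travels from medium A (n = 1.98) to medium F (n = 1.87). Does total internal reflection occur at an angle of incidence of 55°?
θc = arcsin(n₂/n₁) = 70.81°; 55° < θc, so no — the ray refracts.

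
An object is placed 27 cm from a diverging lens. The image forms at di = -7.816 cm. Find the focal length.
1/f = 1/do + 1/di → f = -11 cm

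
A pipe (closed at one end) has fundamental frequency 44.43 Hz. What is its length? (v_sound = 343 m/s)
L = v/(4f₁) = 1.93 m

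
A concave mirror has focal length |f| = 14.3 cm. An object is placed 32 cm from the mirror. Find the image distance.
f = +14.3 cm (concave); 1/di = 1/f − 1/do → di = 25.85 cm (real image, in front of mirror)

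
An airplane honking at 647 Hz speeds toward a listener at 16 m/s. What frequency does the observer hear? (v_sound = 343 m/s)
f_obs = f·v/(v − v_s) = 678.7 Hz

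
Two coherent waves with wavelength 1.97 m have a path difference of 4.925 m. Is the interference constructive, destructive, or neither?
destructive — path difference = 2.5λ, an odd multiple of λ/2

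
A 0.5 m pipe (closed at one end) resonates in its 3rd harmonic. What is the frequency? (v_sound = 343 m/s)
fₙ = nv/(4L) = 514.5 Hz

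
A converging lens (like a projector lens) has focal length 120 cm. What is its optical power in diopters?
P = 1/f = 0.8333 D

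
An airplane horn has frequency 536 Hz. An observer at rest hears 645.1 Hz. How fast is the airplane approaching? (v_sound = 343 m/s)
v_s = v·(1 − f/f_obs) = 58.01 m/s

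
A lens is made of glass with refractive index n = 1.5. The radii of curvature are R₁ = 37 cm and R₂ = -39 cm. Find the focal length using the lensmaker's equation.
1/f = (n − 1)(1/R₁ − 1/R₂) → f = 37.97 cm (converging lens)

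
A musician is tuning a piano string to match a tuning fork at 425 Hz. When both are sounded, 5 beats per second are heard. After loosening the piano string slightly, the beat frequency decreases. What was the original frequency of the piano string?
430 Hz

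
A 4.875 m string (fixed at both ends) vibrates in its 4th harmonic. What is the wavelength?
λₙ = 2L/n = 2.438 m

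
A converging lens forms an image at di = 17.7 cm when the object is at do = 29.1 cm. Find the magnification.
M = −di/do = -0.6082 (inverted image)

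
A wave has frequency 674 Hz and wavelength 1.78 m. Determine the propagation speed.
v = fλ = 1200 m/s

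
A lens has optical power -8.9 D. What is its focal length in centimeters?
f = 1/P = -11.24 cm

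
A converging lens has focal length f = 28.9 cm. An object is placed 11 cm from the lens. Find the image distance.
1/di = 1/f − 1/do → di = -17.76 cm (virtual image)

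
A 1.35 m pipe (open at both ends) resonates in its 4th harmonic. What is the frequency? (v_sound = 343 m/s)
fₙ = nv/(2L) = 508.1 Hz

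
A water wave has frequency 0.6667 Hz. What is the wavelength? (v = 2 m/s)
λ = v/f = 3 m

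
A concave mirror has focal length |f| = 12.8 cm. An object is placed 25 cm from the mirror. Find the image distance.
f = +12.8 cm (concave); 1/di = 1/f − 1/do → di = 26.23 cm (real image, in front of mirror)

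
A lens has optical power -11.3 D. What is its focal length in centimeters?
f = 1/P = -8.85 cm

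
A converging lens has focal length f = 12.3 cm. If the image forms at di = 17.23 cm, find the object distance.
1/do = 1/f − 1/di → do = 42.99 cm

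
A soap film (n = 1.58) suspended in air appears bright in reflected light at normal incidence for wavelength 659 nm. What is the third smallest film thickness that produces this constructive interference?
2nt = (m − ½)λ with m = 3 → t = (m − ½)λ/(2n) = 521.4 nm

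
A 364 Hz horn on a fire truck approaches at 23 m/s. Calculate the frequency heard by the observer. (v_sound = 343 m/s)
f_obs = f·v/(v − v_s) = 390.2 Hz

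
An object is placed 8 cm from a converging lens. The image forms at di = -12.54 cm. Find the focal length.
1/f = 1/do + 1/di → f = 22.1 cm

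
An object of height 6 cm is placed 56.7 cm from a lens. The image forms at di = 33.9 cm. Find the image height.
hi = (-di/do) × ho = -3.587 cm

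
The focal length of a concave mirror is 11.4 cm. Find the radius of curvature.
R = 2|f| = 22.8 cm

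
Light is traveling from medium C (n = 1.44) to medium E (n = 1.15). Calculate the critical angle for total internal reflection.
θc = arcsin(n₂/n₁) = 53°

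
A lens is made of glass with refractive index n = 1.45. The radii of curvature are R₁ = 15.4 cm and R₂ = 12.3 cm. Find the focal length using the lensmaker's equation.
1/f = (n − 1)(1/R₁ − 1/R₂) → f = -135.8 cm (diverging lens)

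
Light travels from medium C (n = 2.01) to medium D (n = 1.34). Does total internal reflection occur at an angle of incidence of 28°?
θc = arcsin(n₂/n₁) = 41.81°; 28° < θc, so no — the ray refracts.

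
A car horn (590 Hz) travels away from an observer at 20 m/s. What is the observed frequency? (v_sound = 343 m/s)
f_obs = f·v/(v + v_s) = 557.5 Hz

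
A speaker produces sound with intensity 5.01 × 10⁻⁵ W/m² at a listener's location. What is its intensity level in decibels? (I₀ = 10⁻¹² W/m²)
β = 10·log₁₀(I/I₀) = 77 dB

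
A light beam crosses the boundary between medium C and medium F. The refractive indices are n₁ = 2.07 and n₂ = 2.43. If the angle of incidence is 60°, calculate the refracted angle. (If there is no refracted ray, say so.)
sin θ₂ = (n₁/n₂)·sin θ₁ = 0.7377 → θ₂ = 47.54°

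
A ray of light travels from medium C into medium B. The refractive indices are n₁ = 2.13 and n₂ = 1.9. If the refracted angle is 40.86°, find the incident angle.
sin θ₁ = (n₂/n₁)·sin θ₂ → θ₁ = 35.7°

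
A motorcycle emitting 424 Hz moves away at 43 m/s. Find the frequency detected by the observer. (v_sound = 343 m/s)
f_obs = f·v/(v + v_s) = 376.8 Hz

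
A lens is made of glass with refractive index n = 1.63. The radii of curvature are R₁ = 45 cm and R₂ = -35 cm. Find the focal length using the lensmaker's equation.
1/f = (n − 1)(1/R₁ − 1/R₂) → f = 31.25 cm (converging lens)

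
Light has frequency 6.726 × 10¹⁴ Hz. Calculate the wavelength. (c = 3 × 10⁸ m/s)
λ = c/f = 446 nm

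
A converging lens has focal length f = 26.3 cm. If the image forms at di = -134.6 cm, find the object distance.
1/do = 1/f − 1/di → do = 22 cm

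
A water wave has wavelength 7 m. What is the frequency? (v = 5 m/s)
f = v/λ = 0.7143 Hz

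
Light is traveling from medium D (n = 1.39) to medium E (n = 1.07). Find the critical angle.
θc = arcsin(n₂/n₁) = 50.33°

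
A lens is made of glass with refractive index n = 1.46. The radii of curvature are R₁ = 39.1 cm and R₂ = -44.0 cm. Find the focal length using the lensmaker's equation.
1/f = (n − 1)(1/R₁ − 1/R₂) → f = 45.01 cm (converging lens)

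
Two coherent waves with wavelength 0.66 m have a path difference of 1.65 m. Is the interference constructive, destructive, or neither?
destructive — path difference = 2.5λ, an odd multiple of λ/2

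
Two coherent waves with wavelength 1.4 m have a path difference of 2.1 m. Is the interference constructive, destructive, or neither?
destructive — path difference = 1.5λ, an odd multiple of λ/2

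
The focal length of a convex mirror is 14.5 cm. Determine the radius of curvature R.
R = 2|f| = 29 cm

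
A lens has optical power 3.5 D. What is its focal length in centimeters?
f = 1/P = 28.57 cm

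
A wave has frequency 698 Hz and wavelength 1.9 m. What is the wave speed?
v = fλ = 1326 m/s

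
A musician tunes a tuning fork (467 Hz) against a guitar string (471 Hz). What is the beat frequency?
4 Hz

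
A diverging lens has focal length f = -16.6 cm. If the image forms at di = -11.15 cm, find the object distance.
1/do = 1/f − 1/di → do = 33.96 cm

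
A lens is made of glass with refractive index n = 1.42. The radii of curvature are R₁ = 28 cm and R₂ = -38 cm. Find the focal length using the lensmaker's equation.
1/f = (n − 1)(1/R₁ − 1/R₂) → f = 38.38 cm (converging lens)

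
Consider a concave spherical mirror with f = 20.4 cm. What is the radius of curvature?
R = 2|f| = 40.8 cm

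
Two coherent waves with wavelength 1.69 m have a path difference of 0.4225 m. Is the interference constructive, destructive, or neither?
neither (partial) — path difference = 0.25λ, neither a whole number of wavelengths nor an odd multiple of λ/2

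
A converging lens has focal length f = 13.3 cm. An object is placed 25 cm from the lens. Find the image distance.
1/di = 1/f − 1/do → di = 28.42 cm (real image)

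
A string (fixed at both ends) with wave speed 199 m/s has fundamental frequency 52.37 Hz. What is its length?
L = v/(2f₁) = 1.9 m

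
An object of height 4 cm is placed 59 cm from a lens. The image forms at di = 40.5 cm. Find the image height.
hi = (-di/do) × ho = -2.746 cm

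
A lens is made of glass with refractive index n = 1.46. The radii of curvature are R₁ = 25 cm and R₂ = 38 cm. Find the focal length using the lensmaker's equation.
1/f = (n − 1)(1/R₁ − 1/R₂) → f = 158.9 cm (converging lens)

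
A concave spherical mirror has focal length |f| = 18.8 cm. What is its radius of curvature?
R = 2|f| = 37.6 cm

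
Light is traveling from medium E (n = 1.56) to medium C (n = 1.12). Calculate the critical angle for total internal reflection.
θc = arcsin(n₂/n₁) = 45.89°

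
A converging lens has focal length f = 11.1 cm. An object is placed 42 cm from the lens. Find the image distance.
1/di = 1/f − 1/do → di = 15.09 cm (real image)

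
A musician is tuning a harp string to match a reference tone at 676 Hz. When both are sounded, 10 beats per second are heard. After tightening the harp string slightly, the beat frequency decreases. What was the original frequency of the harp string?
666 Hz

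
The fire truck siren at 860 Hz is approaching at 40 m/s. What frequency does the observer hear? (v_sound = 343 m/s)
f_obs = f·v/(v − v_s) = 973.5 Hz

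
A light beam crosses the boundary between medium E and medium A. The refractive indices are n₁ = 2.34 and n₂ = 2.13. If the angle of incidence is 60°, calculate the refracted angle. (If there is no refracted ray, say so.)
sin θ₂ = (n₁/n₂)·sin θ₁ = 0.9514 → θ₂ = 72.07°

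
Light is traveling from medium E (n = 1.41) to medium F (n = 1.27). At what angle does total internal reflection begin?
θc = arcsin(n₂/n₁) = 64.25°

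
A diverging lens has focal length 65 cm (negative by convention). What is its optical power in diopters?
P = 1/f = -1.538 D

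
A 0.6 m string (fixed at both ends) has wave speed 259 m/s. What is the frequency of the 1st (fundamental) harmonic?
fₙ = nv/(2L) = 215.8 Hz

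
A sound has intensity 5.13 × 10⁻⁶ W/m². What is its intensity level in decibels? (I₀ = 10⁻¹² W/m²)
β = 10·log₁₀(I/I₀) = 67.1 dB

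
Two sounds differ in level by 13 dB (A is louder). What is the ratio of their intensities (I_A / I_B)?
I_A/I_B = 10^(Δβ/10) = 19.95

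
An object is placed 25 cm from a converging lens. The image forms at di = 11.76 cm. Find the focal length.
1/f = 1/do + 1/di → f = 7.998 cm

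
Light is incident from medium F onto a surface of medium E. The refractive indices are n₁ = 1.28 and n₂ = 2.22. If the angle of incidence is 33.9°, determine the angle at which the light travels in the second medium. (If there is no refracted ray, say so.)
sin θ₂ = (n₁/n₂)·sin θ₁ = 0.3216 → θ₂ = 18.76°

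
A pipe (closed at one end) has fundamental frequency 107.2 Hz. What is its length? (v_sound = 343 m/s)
L = v/(4f₁) = 0.7999 m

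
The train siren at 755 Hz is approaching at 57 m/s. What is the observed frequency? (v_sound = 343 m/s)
f_obs = f·v/(v − v_s) = 905.5 Hz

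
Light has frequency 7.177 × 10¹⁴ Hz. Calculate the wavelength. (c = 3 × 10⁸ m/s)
λ = c/f = 418 nm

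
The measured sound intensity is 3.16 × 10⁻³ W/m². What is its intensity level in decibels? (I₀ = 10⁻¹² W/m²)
β = 10·log₁₀(I/I₀) = 95 dB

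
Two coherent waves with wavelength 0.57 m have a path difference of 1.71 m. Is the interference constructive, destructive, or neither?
constructive — path difference = 3λ, a whole number of wavelengths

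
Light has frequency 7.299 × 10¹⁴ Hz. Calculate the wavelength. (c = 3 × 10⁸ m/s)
λ = c/f = 411 nm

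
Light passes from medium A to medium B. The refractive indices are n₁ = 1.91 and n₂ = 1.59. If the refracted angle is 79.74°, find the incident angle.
sin θ₁ = (n₂/n₁)·sin θ₂ → θ₁ = 55°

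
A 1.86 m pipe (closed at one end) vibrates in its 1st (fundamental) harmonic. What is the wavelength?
λₙ = 4L/n = 7.44 m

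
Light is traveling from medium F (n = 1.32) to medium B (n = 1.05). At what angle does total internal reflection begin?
θc = arcsin(n₂/n₁) = 52.7°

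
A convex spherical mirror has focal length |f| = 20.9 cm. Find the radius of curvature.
R = 2|f| = 41.8 cm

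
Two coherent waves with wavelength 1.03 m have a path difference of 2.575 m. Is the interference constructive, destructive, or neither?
destructive — path difference = 2.5λ, an odd multiple of λ/2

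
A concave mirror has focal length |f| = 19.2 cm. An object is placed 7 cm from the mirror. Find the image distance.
f = +19.2 cm (concave); 1/di = 1/f − 1/do → di = -11.02 cm (virtual image, behind mirror)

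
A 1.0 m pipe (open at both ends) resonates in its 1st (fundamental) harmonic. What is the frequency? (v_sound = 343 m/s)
fₙ = nv/(2L) = 171.5 Hz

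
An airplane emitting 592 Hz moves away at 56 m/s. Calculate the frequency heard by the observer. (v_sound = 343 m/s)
f_obs = f·v/(v + v_s) = 508.9 Hz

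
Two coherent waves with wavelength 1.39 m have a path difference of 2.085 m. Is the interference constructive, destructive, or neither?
destructive — path difference = 1.5λ, an odd multiple of λ/2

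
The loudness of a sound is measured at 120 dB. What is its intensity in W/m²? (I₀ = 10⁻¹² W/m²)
I = I₀·10^(β/10) = 1.00 × 10⁰ W/m²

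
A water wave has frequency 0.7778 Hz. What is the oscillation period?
T = 1/f = 1.286 s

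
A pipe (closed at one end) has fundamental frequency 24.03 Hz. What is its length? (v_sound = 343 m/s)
L = v/(4f₁) = 3.568 m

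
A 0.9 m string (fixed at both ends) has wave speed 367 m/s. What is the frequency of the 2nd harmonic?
fₙ = nv/(2L) = 407.8 Hz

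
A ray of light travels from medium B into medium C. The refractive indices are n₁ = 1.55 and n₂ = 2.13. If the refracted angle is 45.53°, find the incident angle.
sin θ₁ = (n₂/n₁)·sin θ₂ → θ₁ = 78.71°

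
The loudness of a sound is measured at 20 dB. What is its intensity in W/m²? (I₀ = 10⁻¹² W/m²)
I = I₀·10^(β/10) = 1.00 × 10⁻¹⁰ W/m²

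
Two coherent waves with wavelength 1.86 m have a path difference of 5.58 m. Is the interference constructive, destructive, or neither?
constructive — path difference = 3λ, a whole number of wavelengths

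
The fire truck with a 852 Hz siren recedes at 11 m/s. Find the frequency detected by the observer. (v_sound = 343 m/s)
f_obs = f·v/(v + v_s) = 825.5 Hz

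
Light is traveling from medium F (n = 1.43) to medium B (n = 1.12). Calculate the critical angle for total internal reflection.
θc = arcsin(n₂/n₁) = 51.56°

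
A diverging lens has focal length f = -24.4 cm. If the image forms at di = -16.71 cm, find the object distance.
1/do = 1/f − 1/di → do = 53.02 cm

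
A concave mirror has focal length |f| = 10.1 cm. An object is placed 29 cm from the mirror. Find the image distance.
f = +10.1 cm (concave); 1/di = 1/f − 1/do → di = 15.5 cm (real image, in front of mirror)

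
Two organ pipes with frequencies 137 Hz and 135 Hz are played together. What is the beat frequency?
2 Hz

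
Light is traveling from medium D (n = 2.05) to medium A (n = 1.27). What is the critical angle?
θc = arcsin(n₂/n₁) = 38.28°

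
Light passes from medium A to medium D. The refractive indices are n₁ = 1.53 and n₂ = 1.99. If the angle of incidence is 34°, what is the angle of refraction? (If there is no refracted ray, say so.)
sin θ₂ = (n₁/n₂)·sin θ₁ = 0.4299 → θ₂ = 25.46°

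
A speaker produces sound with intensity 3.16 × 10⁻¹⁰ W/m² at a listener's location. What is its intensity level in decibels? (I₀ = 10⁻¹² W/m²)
β = 10·log₁₀(I/I₀) = 25 dB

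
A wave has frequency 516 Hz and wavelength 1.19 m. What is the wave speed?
v = fλ = 614 m/s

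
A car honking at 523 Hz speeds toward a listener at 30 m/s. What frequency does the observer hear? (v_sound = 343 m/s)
f_obs = f·v/(v − v_s) = 573.1 Hz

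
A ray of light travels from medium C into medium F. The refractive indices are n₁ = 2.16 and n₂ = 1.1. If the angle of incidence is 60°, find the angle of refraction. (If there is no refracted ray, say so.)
sin θ₂ = (n₁/n₂)·sin θ₁ = 1.701 > 1, so there is no refracted ray — the light undergoes total internal reflection.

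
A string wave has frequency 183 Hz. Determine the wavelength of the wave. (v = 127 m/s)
λ = v/f = 0.694 m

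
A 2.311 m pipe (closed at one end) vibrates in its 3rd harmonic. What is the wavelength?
λₙ = 4L/n = 3.081 m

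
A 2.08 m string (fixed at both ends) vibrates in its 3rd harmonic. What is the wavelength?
λₙ = 2L/n = 1.387 m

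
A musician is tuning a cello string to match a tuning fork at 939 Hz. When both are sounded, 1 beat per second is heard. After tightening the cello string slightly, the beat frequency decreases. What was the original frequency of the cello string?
938 Hz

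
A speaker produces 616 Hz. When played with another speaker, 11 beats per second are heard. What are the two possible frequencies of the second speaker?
f₂ = 616 ± 11 Hz → 627 Hz or 605 Hz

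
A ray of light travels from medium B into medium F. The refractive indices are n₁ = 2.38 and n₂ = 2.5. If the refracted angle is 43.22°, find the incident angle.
sin θ₁ = (n₂/n₁)·sin θ₂ → θ₁ = 46°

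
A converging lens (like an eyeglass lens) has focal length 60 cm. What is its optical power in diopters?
P = 1/f = 1.667 D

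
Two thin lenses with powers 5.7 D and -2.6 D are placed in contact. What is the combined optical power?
P_total = P₁ + P₂ = 3.1 D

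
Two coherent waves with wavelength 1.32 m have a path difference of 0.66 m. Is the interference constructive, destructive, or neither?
destructive — path difference = 0.5λ, an odd multiple of λ/2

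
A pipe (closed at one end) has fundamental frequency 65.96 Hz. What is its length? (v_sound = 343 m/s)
L = v/(4f₁) = 1.3 m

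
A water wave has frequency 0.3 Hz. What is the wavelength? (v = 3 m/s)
λ = v/f = 10 m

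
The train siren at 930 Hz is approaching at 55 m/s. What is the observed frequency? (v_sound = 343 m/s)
f_obs = f·v/(v − v_s) = 1108 Hz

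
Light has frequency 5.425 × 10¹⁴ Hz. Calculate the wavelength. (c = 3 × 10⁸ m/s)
λ = c/f = 553 nm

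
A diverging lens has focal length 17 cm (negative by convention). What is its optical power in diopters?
P = 1/f = -5.882 D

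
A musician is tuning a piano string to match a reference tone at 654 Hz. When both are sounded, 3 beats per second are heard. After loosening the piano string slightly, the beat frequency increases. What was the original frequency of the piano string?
651 Hz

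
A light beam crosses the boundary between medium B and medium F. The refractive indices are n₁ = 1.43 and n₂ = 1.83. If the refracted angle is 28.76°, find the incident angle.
sin θ₁ = (n₂/n₁)·sin θ₂ → θ₁ = 38°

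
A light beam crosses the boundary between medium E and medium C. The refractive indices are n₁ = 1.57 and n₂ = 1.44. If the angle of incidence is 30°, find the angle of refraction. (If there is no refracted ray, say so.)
sin θ₂ = (n₁/n₂)·sin θ₁ = 0.5451 → θ₂ = 33.03°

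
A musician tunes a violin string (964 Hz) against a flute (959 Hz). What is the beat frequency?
5 Hz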